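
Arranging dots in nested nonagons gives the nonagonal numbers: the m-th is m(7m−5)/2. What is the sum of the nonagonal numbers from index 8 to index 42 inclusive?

86870

Σ i(7i−5)/2 = (7Σi² − 5Σi) / 2 over i = 8..42.
Σi = 903 − 28 = 875 and Σi² = 25585 − 140 = 25445.
(7·25445 − 5·875) / 2 = 173740/2 = 86870.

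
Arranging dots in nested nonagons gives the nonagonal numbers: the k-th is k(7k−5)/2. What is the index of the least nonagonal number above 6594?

Solve n(7n−5)/2 > 6594 for integer n.
The largest n with value ≤ 6594 is 43 (since 6364 ≤ 6594 < 6666), so the first above is n = 44, value 6666.

44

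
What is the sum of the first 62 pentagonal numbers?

121086

Σ i(3i−1)/2 = (3Σi² − Σi) / 2 over i = 1..62.
Σi = 1953 and Σi² = 81375.
(3·81375 − 1·1953) / 2 = 242172/2 = 121086.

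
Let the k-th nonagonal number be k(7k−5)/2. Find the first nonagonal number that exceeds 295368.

Solve n(7n−5)/2 > 295368 for integer n.
The largest n with value ≤ 295368 is 290 (since 293625 ≤ 295368 < 295656), so the first above is n = 291, value 295656.

295656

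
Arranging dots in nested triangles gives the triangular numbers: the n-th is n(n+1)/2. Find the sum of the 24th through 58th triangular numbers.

31920

Σ i(i+1)/2 = (Σi² + Σi) / 2 over i = 24..58.
Σi = 1711 − 276 = 1435 and Σi² = 66729 − 4324 = 62405.
(1·62405 + 1·1435) / 2 = 63840/2 = 31920.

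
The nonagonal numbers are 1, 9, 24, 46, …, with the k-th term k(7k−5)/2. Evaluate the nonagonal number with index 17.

969

17·(7·17 − 5)/2 = 17·114/2 = 17·57 = 969.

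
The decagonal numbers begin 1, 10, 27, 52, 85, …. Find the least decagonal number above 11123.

Solve n(4n−3) > 11123 for integer n.
The largest n with value ≤ 11123 is 53 (since 11077 ≤ 11123 < 11502), so the first above is n = 54, value 11502.

11502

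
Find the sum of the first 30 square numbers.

Σ_{i=1}^{30} i² = 30·31·61/6 = 9455.

9455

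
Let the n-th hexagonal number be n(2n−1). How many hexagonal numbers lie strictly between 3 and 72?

The n-th hexagonal number is n(2n−1).
Smallest index with value > 3: n = 2 (giving 6).
Largest index with value < 72: n = 6 (giving 66).
Indices 2 through 6: 5 terms.

5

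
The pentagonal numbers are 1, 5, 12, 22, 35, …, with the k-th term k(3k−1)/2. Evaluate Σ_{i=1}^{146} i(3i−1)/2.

1566726

Σ i(3i−1)/2 = (3Σi² − Σi) / 2 over i = 1..146.
Σi = 10731 and Σi² = 1048061.
(3·1048061 − 1·10731) / 2 = 3133452/2 = 1566726.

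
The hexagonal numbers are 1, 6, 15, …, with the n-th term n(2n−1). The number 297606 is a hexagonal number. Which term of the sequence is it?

386

Set n(2n−1) = 297606, giving 2n² − n − 297606 = 0.
The discriminant is 1 + 8·297606 = 2380849, and √2380849 = 1543.
So n = (1 + 1543) / 4 = 1544/4 = 386.
Check: 386·(2·386 − 1) = 297606. ✓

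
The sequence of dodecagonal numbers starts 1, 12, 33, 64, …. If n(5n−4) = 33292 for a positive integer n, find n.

82

Set n(5n−4) = 33292, giving 5n² − 4n − 33292 = 0.
The discriminant is 16 + 20·33292 = 665856, and √665856 = 816.
So n = (4 + 816) / 10 = 820/10 = 82.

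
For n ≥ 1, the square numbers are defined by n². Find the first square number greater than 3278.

Solve n² > 3278 for integer n.
The largest n with value ≤ 3278 is 57 (since 3249 ≤ 3278 < 3364), so the first above is n = 58, value 3364.

3364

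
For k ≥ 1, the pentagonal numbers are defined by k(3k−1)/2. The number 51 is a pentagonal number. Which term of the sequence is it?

Set n(3n−1)/2 = 51, giving 3n² − n − 102 = 0.
The discriminant is 1 + 24·51 = 1225, and √1225 = 35.
So n = (1 + 35) / 6 = 36/6 = 6.
Check: 6·(3·6 − 1)/2 = 51. ✓

6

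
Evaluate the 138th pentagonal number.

28497

138·(3·138 − 1)/2 = 138·413/2 = 28497.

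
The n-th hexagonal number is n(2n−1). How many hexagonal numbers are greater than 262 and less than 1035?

The n-th hexagonal number is n(2n−1).
Smallest index with value > 262: n = 12 (giving 276).
Largest index with value < 1035: n = 22 (giving 946).
Indices 12 through 22: 11 terms.

11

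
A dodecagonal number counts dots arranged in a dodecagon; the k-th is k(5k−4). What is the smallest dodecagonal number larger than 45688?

45696

Solve n(5n−4) > 45688 for integer n.
The largest n with value ≤ 45688 is 95 (since 44745 ≤ 45688 < 45696), so the first above is n = 96, value 45696.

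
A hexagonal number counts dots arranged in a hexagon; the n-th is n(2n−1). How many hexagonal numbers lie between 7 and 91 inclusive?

The n-th hexagonal number is n(2n−1).
Smallest index with value ≥ 7: n = 3 (giving 15).
Largest index with value ≤ 91: n = 7 (giving 91).
Indices 3 through 7: 5 terms.

5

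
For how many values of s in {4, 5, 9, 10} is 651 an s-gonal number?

2

s = 4: P(4, 25) = 625 and P(4, 26) = 676; 651 is not s-gonal.
s = 5: P(5, 21) = 651. ✓
s = 9: P(9, 14) = 651. ✓
s = 10: P(10, 13) = 637 and P(10, 14) = 742; 651 is not s-gonal.
Hits: s ∈ {5, 9} → 2.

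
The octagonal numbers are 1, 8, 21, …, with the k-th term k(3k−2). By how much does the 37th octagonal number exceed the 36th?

217

Consecutive octagonal numbers differ by 6n − 5: here 6·37 − 5 = 217.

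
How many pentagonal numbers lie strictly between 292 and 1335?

15

The n-th pentagonal number is n(3n−1)/2.
Smallest index with value > 292: n = 15 (giving 330).
Largest index with value < 1335: n = 29 (giving 1247).
Indices 15 through 29: 15 terms.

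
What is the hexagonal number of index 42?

The 42nd hexagonal number is n(2n−1) with n = 42.
42·(2·42 − 1) = 42·83 = 3486.

3486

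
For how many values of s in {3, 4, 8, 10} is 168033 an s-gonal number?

1

s = 3: P(3, 579) = 167910 and P(3, 580) = 168490; 168033 is not s-gonal.
s = 4: P(4, 409) = 167281 and P(4, 410) = 168100; 168033 is not s-gonal.
s = 8: P(8, 237) = 168033. ✓
s = 10: P(10, 205) = 167485 and P(10, 206) = 169126; 168033 is not s-gonal.
Hits: s ∈ {8} → 1.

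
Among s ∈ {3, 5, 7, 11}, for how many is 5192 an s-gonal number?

s = 3: P(3, 101) = 5151 and P(3, 102) = 5253; 5192 is not s-gonal.
s = 5: P(5, 59) = 5192. ✓
s = 7: P(7, 45) = 4995 and P(7, 46) = 5221; 5192 is not s-gonal.
s = 11: P(11, 34) = 5083 and P(11, 35) = 5390; 5192 is not s-gonal.
Hits: s ∈ {5} → 1.

1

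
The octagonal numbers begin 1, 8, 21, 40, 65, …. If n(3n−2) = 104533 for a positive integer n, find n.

187

Set n(3n−2) = 104533, giving 3n² − 2n − 104533 = 0.
So n = (2 + 1120) / 6 = 1122/6 = 187.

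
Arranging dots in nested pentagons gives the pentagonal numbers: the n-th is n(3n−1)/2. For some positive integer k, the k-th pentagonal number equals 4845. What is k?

Set n(3n−1)/2 = 4845, giving 3n² − n − 9690 = 0.
So n = (1 + 341) / 6 = 342/6 = 57.
Check: 57·(3·57 − 1)/2 = 4845. ✓

57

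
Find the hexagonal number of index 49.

49·(2·49 − 1) = 49·97 = 4753.

4753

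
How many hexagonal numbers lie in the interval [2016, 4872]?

The n-th hexagonal number is n(2n−1).
Smallest index with value ≥ 2016: n = 32 (giving 2016).
Largest index with value ≤ 4872: n = 49 (giving 4753).
Indices 32 through 49: 18 terms.

18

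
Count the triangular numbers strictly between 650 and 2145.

29

The n-th triangular number is n(n+1)/2.
Smallest index with value > 650: n = 36 (giving 666).
Largest index with value < 2145: n = 64 (giving 2080).
Indices 36 through 64: 29 terms.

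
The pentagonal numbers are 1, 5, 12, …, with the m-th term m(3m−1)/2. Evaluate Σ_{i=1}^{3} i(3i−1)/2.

Σ i(3i−1)/2 = (3Σi² − Σi) / 2 over i = 1..3.
Σi = 6 and Σi² = 14.
(3·14 − 1·6) / 2 = 36/2 = 18.

18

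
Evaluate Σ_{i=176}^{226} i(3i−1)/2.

3102126

Σ i(3i−1)/2 = (3Σi² − Σi) / 2 over i = 176..226.
Σi = 25651 − 15400 = 10251 and Σi² = 3873301 − 1801800 = 2071501.
(3·2071501 − 1·10251) / 2 = 6204252/2 = 3102126.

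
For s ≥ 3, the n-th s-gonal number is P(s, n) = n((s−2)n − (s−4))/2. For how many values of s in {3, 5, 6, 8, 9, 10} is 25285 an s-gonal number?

s = 3: P(3, 224) = 25200 and P(3, 225) = 25425; 25285 is not s-gonal.
s = 5: P(5, 130) = 25285. ✓
s = 6: P(6, 112) = 24976 and P(6, 113) = 25425; 25285 is not s-gonal.
s = 8: P(8, 92) = 25208 and P(8, 93) = 25761; 25285 is not s-gonal.
s = 9: P(9, 85) = 25075 and P(9, 86) = 25671; 25285 is not s-gonal.
s = 10: P(10, 79) = 24727 and P(10, 80) = 25360; 25285 is not s-gonal.
Hits: s ∈ {5} → 1.

1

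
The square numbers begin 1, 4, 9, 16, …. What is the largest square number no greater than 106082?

Solve n² ≤ 106082 for integer n.
n = 325 gives 105625 ≤ 106082, while n = 326 gives 106276 > 106082; so the answer is 105625.

105625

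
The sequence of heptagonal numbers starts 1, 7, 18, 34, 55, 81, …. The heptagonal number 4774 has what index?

44

Set n(5n−3)/2 = 4774, giving 5n² − 3n − 9548 = 0.
The discriminant is 9 + 40·4774 = 190969, and √190969 = 437.
So n = (3 + 437) / 10 = 440/10 = 44.
Check: 44·(5·44 − 3)/2 = 4774. ✓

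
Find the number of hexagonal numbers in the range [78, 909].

15

The n-th hexagonal number is n(2n−1).
Smallest index with value ≥ 78: n = 7 (giving 91).
Largest index with value ≤ 909: n = 21 (giving 861).
Indices 7 through 21: 15 terms.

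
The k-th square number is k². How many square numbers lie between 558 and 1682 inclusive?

18

The n-th square number is n².
Smallest index with value ≥ 558: n = 24 (giving 576).
Largest index with value ≤ 1682: n = 41 (giving 1681).
Indices 24 through 41: 18 terms.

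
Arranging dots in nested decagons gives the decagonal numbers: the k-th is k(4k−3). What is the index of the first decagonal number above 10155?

51

Solve n(4n−3) > 10155 for integer n.
The largest n with value ≤ 10155 is 50 (since 9850 ≤ 10155 < 10251), so the first above is n = 51, value 10251.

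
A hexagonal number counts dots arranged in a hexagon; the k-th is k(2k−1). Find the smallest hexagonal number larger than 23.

28

Solve n(2n−1) > 23 for integer n.
The largest n with value ≤ 23 is 3 (since 15 ≤ 23 < 28), so the first above is n = 4, value 28.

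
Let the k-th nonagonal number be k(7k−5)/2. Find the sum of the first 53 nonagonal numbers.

Σ i(7i−5)/2 = (7Σi² − 5Σi) / 2 over i = 1..53.
Σi = 1431 and Σi² = 51039.
(7·51039 − 5·1431) / 2 = 350118/2 = 175059.

175059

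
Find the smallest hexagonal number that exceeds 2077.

Solve n(2n−1) > 2077 for integer n.
The largest n with value ≤ 2077 is 32 (since 2016 ≤ 2077 < 2145), so the first above is n = 33, value 2145.

2145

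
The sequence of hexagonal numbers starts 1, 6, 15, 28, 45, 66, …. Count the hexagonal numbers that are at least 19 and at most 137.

The n-th hexagonal number is n(2n−1).
Smallest index with value ≥ 19: n = 4 (giving 28).
Largest index with value ≤ 137: n = 8 (giving 120).
Indices 4 through 8: 5 terms.

5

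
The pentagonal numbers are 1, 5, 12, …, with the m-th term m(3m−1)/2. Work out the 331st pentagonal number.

The 331st pentagonal number is n(3n−1)/2 with n = 331.
331·(3·331 − 1)/2 = 331·992/2 = 331·496 = 164176.

164176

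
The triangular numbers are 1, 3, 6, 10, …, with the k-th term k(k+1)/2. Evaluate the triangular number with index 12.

The 12th triangular number is n(n+1)/2 with n = 12.
12·13/2 = 156/2 = 78.

78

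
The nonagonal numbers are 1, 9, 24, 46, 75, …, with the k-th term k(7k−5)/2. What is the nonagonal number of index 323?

364344

The 323rd nonagonal number is n(7n−5)/2 with n = 323.
323·(7·323 − 5)/2 = 323·2256/2 = 323·1128 = 364344.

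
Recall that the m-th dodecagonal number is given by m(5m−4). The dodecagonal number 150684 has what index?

Set n(5n−4) = 150684, giving 5n² − 4n − 150684 = 0.
The discriminant is 16 + 20·150684 = 3013696, and √3013696 = 1736.
So n = (4 + 1736) / 10 = 1740/10 = 174.
Check: 174·(5·174 − 4) = 150684. ✓

174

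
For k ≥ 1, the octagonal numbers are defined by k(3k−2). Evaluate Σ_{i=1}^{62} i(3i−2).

240219

Σ i(3i−2) = 3Σi² − 2Σi over i = 1..62.
Σi = 1953 and Σi² = 81375.
3·81375 − 2·1953 = 240219.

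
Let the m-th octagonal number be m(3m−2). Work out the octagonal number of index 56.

56·(3·56 − 2) = 56·166 = 9296.

9296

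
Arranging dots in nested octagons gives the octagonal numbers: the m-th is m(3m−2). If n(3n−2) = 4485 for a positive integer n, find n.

Set n(3n−2) = 4485, giving 3n² − 2n − 4485 = 0.
So n = (2 + 232) / 6 = 234/6 = 39.
Check: 39·(3·39 − 2) = 4485. ✓

39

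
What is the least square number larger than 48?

Solve n² > 48 for integer n.
The largest n with value ≤ 48 is 6 (since 36 ≤ 48 < 49), so the first above is n = 7, value 49.

49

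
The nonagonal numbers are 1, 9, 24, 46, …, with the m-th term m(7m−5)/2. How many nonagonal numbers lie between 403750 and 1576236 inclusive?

332

The n-th nonagonal number is n(7n−5)/2.
Smallest index with value ≥ 403750: n = 340 (giving 403750).
Largest index with value ≤ 1576236: n = 671 (giving 1574166).
Indices 340 through 671: 332 terms.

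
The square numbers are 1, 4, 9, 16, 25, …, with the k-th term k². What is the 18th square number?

324

The 18th square number is n² with n = 18.
18² = 324.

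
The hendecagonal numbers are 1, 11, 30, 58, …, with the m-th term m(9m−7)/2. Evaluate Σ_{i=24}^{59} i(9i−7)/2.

Σ i(9i−7)/2 = (9Σi² − 7Σi) / 2 over i = 24..59.
Σi = 1770 − 276 = 1494 and Σi² = 70210 − 4324 = 65886.
(9·65886 − 7·1494) / 2 = 582516/2 = 291258.

291258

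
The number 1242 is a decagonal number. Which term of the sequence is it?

Set n(4n−3) = 1242, giving 4n² − 3n − 1242 = 0.
So n = (3 + 141) / 8 = 144/8 = 18.
Check: 18·(4·18 − 3) = 1242. ✓

18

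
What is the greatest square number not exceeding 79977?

79524

Solve n² ≤ 79977 for integer n.
n = 282 gives 79524 ≤ 79977, while n = 283 gives 80089 > 79977; so the answer is 79524.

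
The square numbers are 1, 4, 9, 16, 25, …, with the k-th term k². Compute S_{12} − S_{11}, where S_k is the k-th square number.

23

n² − (n−1)² = 2n − 1, so 12² − 11² = 2·12 − 1 = 23.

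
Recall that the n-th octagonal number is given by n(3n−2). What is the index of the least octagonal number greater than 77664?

162

Solve n(3n−2) > 77664 for integer n.
The largest n with value ≤ 77664 is 161 (since 77441 ≤ 77664 < 78408), so the first above is n = 162, value 78408.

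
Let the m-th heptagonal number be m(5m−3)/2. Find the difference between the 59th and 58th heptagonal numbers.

291

Consecutive heptagonal numbers differ by 5n − 4: here 5·59 − 4 = 291.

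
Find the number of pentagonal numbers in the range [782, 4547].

33

The n-th pentagonal number is n(3n−1)/2.
Smallest index with value ≥ 782: n = 23 (giving 782).
Largest index with value ≤ 4547: n = 55 (giving 4510).
Indices 23 through 55: 33 terms.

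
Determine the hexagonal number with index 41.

The 41st hexagonal number is n(2n−1) with n = 41.
41·(2·41 − 1) = 41·81 = 3321.

3321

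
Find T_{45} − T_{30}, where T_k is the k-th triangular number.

45·46/2 = 1035 and 30·31/2 = 465.
Difference: 1035 − 465 = 570.

570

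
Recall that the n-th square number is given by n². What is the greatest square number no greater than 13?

Solve n² ≤ 13 for integer n.
n = 3 gives 9 ≤ 13, while n = 4 gives 16 > 13; so the answer is 9.

9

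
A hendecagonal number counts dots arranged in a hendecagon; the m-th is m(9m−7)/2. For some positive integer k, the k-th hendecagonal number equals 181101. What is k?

Set n(9n−7)/2 = 181101, giving 9n² − 7n − 362202 = 0.
The discriminant is 49 + 72·181101 = 13039321, and √13039321 = 3611.
So n = (7 + 3611) / 18 = 3618/18 = 201.
Check: 201·(9·201 − 7)/2 = 181101. ✓

201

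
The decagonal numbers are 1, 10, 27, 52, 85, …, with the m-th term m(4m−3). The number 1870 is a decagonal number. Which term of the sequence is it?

22

Set n(4n−3) = 1870, giving 4n² − 3n − 1870 = 0.
The discriminant is 9 + 16·1870 = 29929, and √29929 = 173.
So n = (3 + 173) / 8 = 176/8 = 22.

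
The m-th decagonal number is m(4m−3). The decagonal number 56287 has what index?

Set n(4n−3) = 56287, giving 4n² − 3n − 56287 = 0.
The discriminant is 9 + 16·56287 = 900601, and √900601 = 949.
So n = (3 + 949) / 8 = 952/8 = 119.

119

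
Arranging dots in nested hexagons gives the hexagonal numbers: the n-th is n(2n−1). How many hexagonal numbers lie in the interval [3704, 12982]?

37

The n-th hexagonal number is n(2n−1).
Smallest index with value ≥ 3704: n = 44 (giving 3828).
Largest index with value ≤ 12982: n = 80 (giving 12720).
Indices 44 through 80: 37 terms.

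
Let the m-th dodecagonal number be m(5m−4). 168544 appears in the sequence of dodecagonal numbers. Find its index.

Set n(5n−4) = 168544, giving 5n² − 4n − 168544 = 0.
The discriminant is 16 + 20·168544 = 3370896, and √3370896 = 1836.
So n = (4 + 1836) / 10 = 1840/10 = 184.

184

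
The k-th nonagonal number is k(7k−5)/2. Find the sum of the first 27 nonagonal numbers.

23310

Σ i(7i−5)/2 = (7Σi² − 5Σi) / 2 over i = 1..27.
Σi = 378 and Σi² = 6930.
(7·6930 − 5·378) / 2 = 46620/2 = 23310.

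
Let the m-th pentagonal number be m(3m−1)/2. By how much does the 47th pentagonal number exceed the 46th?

Consecutive pentagonal numbers differ by 3n − 2: here 3·47 − 2 = 139.

139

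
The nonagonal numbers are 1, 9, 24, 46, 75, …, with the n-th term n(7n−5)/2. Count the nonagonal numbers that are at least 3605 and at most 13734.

31

The n-th nonagonal number is n(7n−5)/2.
Smallest index with value ≥ 3605: n = 33 (giving 3729).
Largest index with value ≤ 13734: n = 63 (giving 13734).
Indices 33 through 63: 31 terms.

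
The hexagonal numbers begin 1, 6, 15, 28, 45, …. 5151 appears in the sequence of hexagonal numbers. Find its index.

51

Set n(2n−1) = 5151, giving 2n² − n − 5151 = 0.
The discriminant is 1 + 8·5151 = 41209, and √41209 = 203.
So n = (1 + 203) / 4 = 204/4 = 51.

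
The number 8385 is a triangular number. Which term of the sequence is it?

129

Set n(n+1)/2 = 8385, giving n² + n − 16770 = 0.
So n = (-1 + 259) / 2 = 258/2 = 129.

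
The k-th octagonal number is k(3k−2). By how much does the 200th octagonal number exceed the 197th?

200·(3·200 − 2) = 119600 and 197·(3·197 − 2) = 116033.
Difference: 119600 − 116033 = 3567.

3567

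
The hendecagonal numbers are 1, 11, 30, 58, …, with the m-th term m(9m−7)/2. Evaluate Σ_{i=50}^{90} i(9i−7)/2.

Σ i(9i−7)/2 = (9Σi² − 7Σi) / 2 over i = 50..90.
Σi = 4095 − 1225 = 2870 and Σi² = 247065 − 40425 = 206640.
(9·206640 − 7·2870) / 2 = 1839670/2 = 919835.

919835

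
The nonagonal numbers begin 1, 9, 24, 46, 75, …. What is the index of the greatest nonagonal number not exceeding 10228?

Solve n(7n−5)/2 ≤ 10228 for integer n.
n = 54 gives 10071 ≤ 10228, while n = 55 gives 10450 > 10228; so the answer is index 54.

54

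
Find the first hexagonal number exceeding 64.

Solve n(2n−1) > 64 for integer n.
The largest n with value ≤ 64 is 5 (since 45 ≤ 64 < 66), so the first above is n = 6, value 66.

66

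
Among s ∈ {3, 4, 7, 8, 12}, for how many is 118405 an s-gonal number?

s = 3: P(3, 486) = 118341 and P(3, 487) = 118828; 118405 is not s-gonal.
s = 4: P(4, 344) = 118336 and P(4, 345) = 119025; 118405 is not s-gonal.
s = 7: P(7, 217) = 117397 and P(7, 218) = 118483; 118405 is not s-gonal.
s = 8: P(8, 199) = 118405. ✓
s = 12: P(12, 154) = 117964 and P(12, 155) = 119505; 118405 is not s-gonal.
Hits: s ∈ {8} → 1.

1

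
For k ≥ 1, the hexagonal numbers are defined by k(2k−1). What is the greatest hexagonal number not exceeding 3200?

Solve n(2n−1) ≤ 3200 for integer n.
n = 40 gives 3160 ≤ 3200, while n = 41 gives 3321 > 3200; so the answer is 3160.

3160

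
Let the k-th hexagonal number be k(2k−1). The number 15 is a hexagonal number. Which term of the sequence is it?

Set n(2n−1) = 15, giving 2n² − n − 15 = 0.
The discriminant is 1 + 8·15 = 121, and √121 = 11.
So n = (1 + 11) / 4 = 12/4 = 3.

3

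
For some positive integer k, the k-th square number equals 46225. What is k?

We need n² = 46225, so n = √46225 = 215.

215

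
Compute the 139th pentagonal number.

28912

The 139th pentagonal number is n(3n−1)/2 with n = 139.
139·(3·139 − 1)/2 = 139·416/2 = 139·208 = 28912.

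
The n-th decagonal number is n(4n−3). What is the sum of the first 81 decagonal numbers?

711801

Σ i(4i−3) = 4Σi² − 3Σi over i = 1..81.
Σi = 3321 and Σi² = 180441.
4·180441 − 3·3321 = 711801.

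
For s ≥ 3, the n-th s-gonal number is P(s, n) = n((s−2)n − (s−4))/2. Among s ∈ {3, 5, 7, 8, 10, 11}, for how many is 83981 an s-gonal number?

1

s = 3: P(3, 409) = 83845 and P(3, 410) = 84255; 83981 is not s-gonal.
s = 5: P(5, 236) = 83426 and P(5, 237) = 84135; 83981 is not s-gonal.
s = 7: P(7, 183) = 83448 and P(7, 184) = 84364; 83981 is not s-gonal.
s = 8: P(8, 167) = 83333 and P(8, 168) = 84336; 83981 is not s-gonal.
s = 10: P(10, 145) = 83665 and P(10, 146) = 84826; 83981 is not s-gonal.
s = 11: P(11, 137) = 83981. ✓
Hits: s ∈ {11} → 1.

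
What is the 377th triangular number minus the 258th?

377·378/2 = 71253 and 258·259/2 = 33411.
Difference: 71253 − 33411 = 37842.

37842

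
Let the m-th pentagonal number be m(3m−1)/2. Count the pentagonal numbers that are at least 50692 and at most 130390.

112

The n-th pentagonal number is n(3n−1)/2.
Smallest index with value ≥ 50692: n = 184 (giving 50692).
Largest index with value ≤ 130390: n = 295 (giving 130390).
Indices 184 through 295: 112 terms.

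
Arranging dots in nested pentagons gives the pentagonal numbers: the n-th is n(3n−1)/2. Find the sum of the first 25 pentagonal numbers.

Σ i(3i−1)/2 = (3Σi² − Σi) / 2 over i = 1..25.
Σi = 325 and Σi² = 5525.
(3·5525 − 1·325) / 2 = 16250/2 = 8125.

8125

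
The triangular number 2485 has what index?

Set n(n+1)/2 = 2485, giving n² + n − 4970 = 0.
So n = (-1 + 141) / 2 = 140/2 = 70.

70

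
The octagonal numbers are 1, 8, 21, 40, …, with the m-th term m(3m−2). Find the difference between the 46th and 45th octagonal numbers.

Consecutive octagonal numbers differ by 6n − 5: here 6·46 − 5 = 271.

271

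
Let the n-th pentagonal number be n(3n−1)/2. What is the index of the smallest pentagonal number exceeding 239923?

401

Solve n(3n−1)/2 > 239923 for integer n.
The largest n with value ≤ 239923 is 400 (since 239800 ≤ 239923 < 241001), so the first above is n = 401, value 241001.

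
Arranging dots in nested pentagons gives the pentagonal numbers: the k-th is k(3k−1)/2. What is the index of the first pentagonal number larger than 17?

4

Solve n(3n−1)/2 > 17 for integer n.
The largest n with value ≤ 17 is 3 (since 12 ≤ 17 < 22), so the first above is n = 4, value 22.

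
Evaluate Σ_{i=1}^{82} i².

187165

Σ_{i=1}^{82} i² = 82·83·165/6 = 187165.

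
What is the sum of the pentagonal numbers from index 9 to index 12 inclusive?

Σ i(3i−1)/2 = (3Σi² − Σi) / 2 over i = 9..12.
Σi = 78 − 36 = 42 and Σi² = 650 − 204 = 446.
(3·446 − 1·42) / 2 = 1296/2 = 648.

648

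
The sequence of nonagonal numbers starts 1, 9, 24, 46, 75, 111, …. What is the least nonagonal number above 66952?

67276

Solve n(7n−5)/2 > 66952 for integer n.
The largest n with value ≤ 66952 is 138 (since 66309 ≤ 66952 < 67276), so the first above is n = 139, value 67276.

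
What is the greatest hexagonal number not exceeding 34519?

34191

Solve n(2n−1) ≤ 34519 for integer n.
n = 131 gives 34191 ≤ 34519, while n = 132 gives 34716 > 34519; so the answer is 34191.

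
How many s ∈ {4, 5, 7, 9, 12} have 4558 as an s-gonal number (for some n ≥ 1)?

1

s = 4: P(4, 67) = 4489 and P(4, 68) = 4624; 4558 is not s-gonal.
s = 5: P(5, 55) = 4510 and P(5, 56) = 4676; 4558 is not s-gonal.
s = 7: P(7, 43) = 4558. ✓
s = 9: P(9, 36) = 4446 and P(9, 37) = 4699; 4558 is not s-gonal.
s = 12: P(12, 30) = 4380 and P(12, 31) = 4681; 4558 is not s-gonal.
Hits: s ∈ {7} → 1.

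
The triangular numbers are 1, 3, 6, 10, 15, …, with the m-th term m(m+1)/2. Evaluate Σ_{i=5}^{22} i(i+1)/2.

2004

Σ i(i+1)/2 = (Σi² + Σi) / 2 over i = 5..22.
Σi = 253 − 10 = 243 and Σi² = 3795 − 30 = 3765.
(1·3765 + 1·243) / 2 = 4008/2 = 2004.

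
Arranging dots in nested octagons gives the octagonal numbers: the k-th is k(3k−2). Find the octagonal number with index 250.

The 250th octagonal number is n(3n−2) with n = 250.
250·(3·250 − 2) = 250·748 = 187000.

187000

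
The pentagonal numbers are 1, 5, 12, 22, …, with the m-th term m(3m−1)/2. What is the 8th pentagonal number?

The 8th pentagonal number is n(3n−1)/2 with n = 8.
8·(3·8 − 1)/2 = 8·23/2 = 92.

92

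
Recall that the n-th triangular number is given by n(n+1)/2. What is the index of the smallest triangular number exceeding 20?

Solve n(n+1)/2 > 20 for integer n.
The largest n with value ≤ 20 is 5 (since 15 ≤ 20 < 21), so the first above is n = 6, value 21.

6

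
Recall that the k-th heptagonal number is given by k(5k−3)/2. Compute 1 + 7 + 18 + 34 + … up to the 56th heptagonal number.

147896

Σ i(5i−3)/2 = (5Σi² − 3Σi) / 2 over i = 1..56.
Σi = 1596 and Σi² = 60116.
(5·60116 − 3·1596) / 2 = 295792/2 = 147896.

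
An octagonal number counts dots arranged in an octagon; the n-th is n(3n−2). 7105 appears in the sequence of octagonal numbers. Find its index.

Set n(3n−2) = 7105, giving 3n² − 2n − 7105 = 0.
So n = (2 + 292) / 6 = 294/6 = 49.

49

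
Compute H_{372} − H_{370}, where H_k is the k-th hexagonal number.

372·(2·372 − 1) = 276396 and 370·(2·370 − 1) = 273430.
Difference: 276396 − 273430 = 2966.

2966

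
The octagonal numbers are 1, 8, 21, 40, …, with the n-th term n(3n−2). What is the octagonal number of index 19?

The 19th octagonal number is n(3n−2) with n = 19.
19·(3·19 − 2) = 19·55 = 1045.

1045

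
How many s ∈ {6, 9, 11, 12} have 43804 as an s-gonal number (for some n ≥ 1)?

s = 6: P(6, 148) = 43660 and P(6, 149) = 44253; 43804 is not s-gonal.
s = 9: P(9, 112) = 43624 and P(9, 113) = 44409; 43804 is not s-gonal.
s = 11: P(11, 99) = 43758 and P(11, 100) = 44650; 43804 is not s-gonal.
s = 12: P(12, 94) = 43804. ✓
Hits: s ∈ {12} → 1.

1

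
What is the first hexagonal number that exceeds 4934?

Solve n(2n−1) > 4934 for integer n.
The largest n with value ≤ 4934 is 49 (since 4753 ≤ 4934 < 4950), so the first above is n = 50, value 4950.

4950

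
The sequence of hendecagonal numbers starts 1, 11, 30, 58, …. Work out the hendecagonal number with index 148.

98050

The 148th hendecagonal number is n(9n−7)/2 with n = 148.
148·(9·148 − 7)/2 = 148·1325/2 = 98050.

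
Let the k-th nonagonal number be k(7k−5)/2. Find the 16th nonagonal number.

16·(7·16 − 5)/2 = 16·107/2 = 856.

856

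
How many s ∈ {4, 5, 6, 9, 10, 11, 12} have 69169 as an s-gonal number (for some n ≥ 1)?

1

s = 4: P(4, 263) = 69169. ✓
s = 5: P(5, 214) = 68587 and P(5, 215) = 69230; 69169 is not s-gonal.
s = 6: P(6, 186) = 69006 and P(6, 187) = 69751; 69169 is not s-gonal.
s = 9: P(9, 140) = 68250 and P(9, 141) = 69231; 69169 is not s-gonal.
s = 10: P(10, 131) = 68251 and P(10, 132) = 69300; 69169 is not s-gonal.
s = 11: P(11, 124) = 68758 and P(11, 125) = 69875; 69169 is not s-gonal.
s = 12: P(12, 118) = 69148 and P(12, 119) = 70329; 69169 is not s-gonal.
Hits: s ∈ {4} → 1.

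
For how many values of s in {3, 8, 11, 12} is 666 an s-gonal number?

1

s = 3: P(3, 36) = 666. ✓
s = 8: P(8, 15) = 645 and P(8, 16) = 736; 666 is not s-gonal.
s = 11: P(11, 12) = 606 and P(11, 13) = 715; 666 is not s-gonal.
s = 12: P(12, 11) = 561 and P(12, 12) = 672; 666 is not s-gonal.
Hits: s ∈ {3} → 1.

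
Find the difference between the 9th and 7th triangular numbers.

17

9·10/2 = 45 and 7·8/2 = 28.
Difference: 45 − 28 = 17.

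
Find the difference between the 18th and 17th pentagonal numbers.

Consecutive pentagonal numbers differ by 3n − 2: here 3·18 − 2 = 52.

52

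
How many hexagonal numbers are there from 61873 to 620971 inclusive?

The n-th hexagonal number is n(2n−1).
Smallest index with value ≥ 61873: n = 177 (giving 62481).
Largest index with value ≤ 620971: n = 557 (giving 619941).
Indices 177 through 557: 381 terms.

381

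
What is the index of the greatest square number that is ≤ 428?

20

Solve n² ≤ 428 for integer n.
n = 20 gives 400 ≤ 428, while n = 21 gives 441 > 428; so the answer is index 20.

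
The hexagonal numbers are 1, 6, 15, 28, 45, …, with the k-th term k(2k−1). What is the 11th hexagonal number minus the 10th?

41

Consecutive hexagonal numbers differ by 4n − 3: here 4·11 − 3 = 41.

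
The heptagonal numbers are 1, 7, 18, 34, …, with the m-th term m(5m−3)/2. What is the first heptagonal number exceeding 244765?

246019

Solve n(5n−3)/2 > 244765 for integer n.
The largest n with value ≤ 244765 is 313 (since 244453 ≤ 244765 < 246019), so the first above is n = 314, value 246019.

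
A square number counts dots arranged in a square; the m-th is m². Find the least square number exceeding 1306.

1369

Solve n² > 1306 for integer n.
The largest n with value ≤ 1306 is 36 (since 1296 ≤ 1306 < 1369), so the first above is n = 37, value 1369.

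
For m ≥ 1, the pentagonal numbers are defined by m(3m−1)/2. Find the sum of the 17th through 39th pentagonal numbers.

Σ i(3i−1)/2 = (3Σi² − Σi) / 2 over i = 17..39.
Σi = 780 − 136 = 644 and Σi² = 20540 − 1496 = 19044.
(3·19044 − 1·644) / 2 = 56488/2 = 28244.

28244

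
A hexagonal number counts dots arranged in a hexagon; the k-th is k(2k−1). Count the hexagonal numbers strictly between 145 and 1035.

14

The n-th hexagonal number is n(2n−1).
Smallest index with value > 145: n = 9 (giving 153).
Largest index with value < 1035: n = 22 (giving 946).
Indices 9 through 22: 14 terms.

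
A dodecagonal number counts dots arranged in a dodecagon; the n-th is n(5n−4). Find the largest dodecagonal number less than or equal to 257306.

256737

Solve n(5n−4) ≤ 257306 for integer n.
n = 227 gives 256737 ≤ 257306, while n = 228 gives 259008 > 257306; so the answer is 256737.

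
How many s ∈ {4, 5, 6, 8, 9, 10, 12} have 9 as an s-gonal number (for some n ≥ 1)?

2

s = 4: P(4, 3) = 9. ✓
s = 5: P(5, 2) = 5 and P(5, 3) = 12; 9 is not s-gonal.
s = 6: P(6, 2) = 6 and P(6, 3) = 15; 9 is not s-gonal.
s = 8: P(8, 2) = 8 and P(8, 3) = 21; 9 is not s-gonal.
s = 9: P(9, 2) = 9. ✓
s = 10: P(10, 1) = 1 and P(10, 2) = 10; 9 is not s-gonal.
s = 12: P(12, 1) = 1 and P(12, 2) = 12; 9 is not s-gonal.
Hits: s ∈ {4, 9} → 2.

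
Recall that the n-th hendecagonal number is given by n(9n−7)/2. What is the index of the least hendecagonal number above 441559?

Solve n(9n−7)/2 > 441559 for integer n.
The largest n with value ≤ 441559 is 313 (since 439765 ≤ 441559 < 442583), so the first above is n = 314, value 442583.

314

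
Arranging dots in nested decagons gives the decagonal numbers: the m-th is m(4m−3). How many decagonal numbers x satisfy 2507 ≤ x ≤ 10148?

25

The n-th decagonal number is n(4n−3).
Smallest index with value ≥ 2507: n = 26 (giving 2626).
Largest index with value ≤ 10148: n = 50 (giving 9850).
Indices 26 through 50: 25 terms.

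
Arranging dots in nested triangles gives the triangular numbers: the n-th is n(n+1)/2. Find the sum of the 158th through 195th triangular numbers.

597531

Σ i(i+1)/2 = (Σi² + Σi) / 2 over i = 158..195.
Σi = 19110 − 12403 = 6707 and Σi² = 2490670 − 1302315 = 1188355.
(1·1188355 + 1·6707) / 2 = 1195062/2 = 597531.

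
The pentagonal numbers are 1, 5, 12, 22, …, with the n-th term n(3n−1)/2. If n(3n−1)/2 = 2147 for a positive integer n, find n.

Set n(3n−1)/2 = 2147, giving 3n² − n − 4294 = 0.
So n = (1 + 227) / 6 = 228/6 = 38.
Check: 38·(3·38 − 1)/2 = 2147. ✓

38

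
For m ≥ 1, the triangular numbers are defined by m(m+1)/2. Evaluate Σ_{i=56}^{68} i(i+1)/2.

25480

Σ i(i+1)/2 = (Σi² + Σi) / 2 over i = 56..68.
Σi = 2346 − 1540 = 806 and Σi² = 107134 − 56980 = 50154.
(1·50154 + 1·806) / 2 = 50960/2 = 25480.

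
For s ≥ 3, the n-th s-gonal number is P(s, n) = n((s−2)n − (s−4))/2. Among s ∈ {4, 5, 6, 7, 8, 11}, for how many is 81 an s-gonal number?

2

s = 4: P(4, 9) = 81. ✓
s = 5: P(5, 7) = 70 and P(5, 8) = 92; 81 is not s-gonal.
s = 6: P(6, 6) = 66 and P(6, 7) = 91; 81 is not s-gonal.
s = 7: P(7, 6) = 81. ✓
s = 8: P(8, 5) = 65 and P(8, 6) = 96; 81 is not s-gonal.
s = 11: P(11, 4) = 58 and P(11, 5) = 95; 81 is not s-gonal.
Hits: s ∈ {4, 7} → 2.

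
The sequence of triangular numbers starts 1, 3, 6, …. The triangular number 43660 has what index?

295

Set n(n+1)/2 = 43660, giving n² + n − 87320 = 0.
The discriminant is 1 + 8·43660 = 349281, and √349281 = 591.
So n = (-1 + 591) / 2 = 590/2 = 295.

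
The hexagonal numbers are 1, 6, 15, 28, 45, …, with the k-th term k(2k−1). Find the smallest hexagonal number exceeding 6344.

6441

Solve n(2n−1) > 6344 for integer n.
The largest n with value ≤ 6344 is 56 (since 6216 ≤ 6344 < 6441), so the first above is n = 57, value 6441.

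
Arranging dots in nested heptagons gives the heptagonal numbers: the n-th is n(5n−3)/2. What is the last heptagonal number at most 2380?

Solve n(5n−3)/2 ≤ 2380 for integer n.
n = 31 gives 2356 ≤ 2380, while n = 32 gives 2512 > 2380; so the answer is 2356.

2356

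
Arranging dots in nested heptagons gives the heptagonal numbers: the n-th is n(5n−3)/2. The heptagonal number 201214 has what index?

Set n(5n−3)/2 = 201214, giving 5n² − 3n − 402428 = 0.
The discriminant is 9 + 40·201214 = 8048569, and √8048569 = 2837.
So n = (3 + 2837) / 10 = 2840/10 = 284.
Check: 284·(5·284 − 3)/2 = 201214. ✓

284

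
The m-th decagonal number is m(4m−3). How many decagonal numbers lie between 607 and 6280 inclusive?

The n-th decagonal number is n(4n−3).
Smallest index with value ≥ 607: n = 13 (giving 637).
Largest index with value ≤ 6280: n = 40 (giving 6280).
Indices 13 through 40: 28 terms.

28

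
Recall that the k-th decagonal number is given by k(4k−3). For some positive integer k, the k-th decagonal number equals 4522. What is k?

Set n(4n−3) = 4522, giving 4n² − 3n − 4522 = 0.
So n = (3 + 269) / 8 = 272/8 = 34.

34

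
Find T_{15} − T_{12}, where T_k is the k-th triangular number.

42

15·16/2 = 120 and 12·13/2 = 78.
Difference: 120 − 78 = 42.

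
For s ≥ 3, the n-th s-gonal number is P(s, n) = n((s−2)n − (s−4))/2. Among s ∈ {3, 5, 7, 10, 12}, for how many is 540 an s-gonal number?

2

s = 3: P(3, 32) = 528 and P(3, 33) = 561; 540 is not s-gonal.
s = 5: P(5, 19) = 532 and P(5, 20) = 590; 540 is not s-gonal.
s = 7: P(7, 15) = 540. ✓
s = 10: P(10, 12) = 540. ✓
s = 12: P(12, 10) = 460 and P(12, 11) = 561; 540 is not s-gonal.
Hits: s ∈ {7, 10} → 2.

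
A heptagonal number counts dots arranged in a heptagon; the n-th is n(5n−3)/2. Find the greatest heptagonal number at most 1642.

Solve n(5n−3)/2 ≤ 1642 for integer n.
n = 25 gives 1525 ≤ 1642, while n = 26 gives 1651 > 1642; so the answer is 1525.

1525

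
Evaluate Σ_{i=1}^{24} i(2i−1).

Σ i(2i−1) = 2Σi² − Σi over i = 1..24.
Σi = 300 and Σi² = 4900.
2·4900 − 1·300 = 9500.

9500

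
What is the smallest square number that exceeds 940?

961

Solve n² > 940 for integer n.
The largest n with value ≤ 940 is 30 (since 900 ≤ 940 < 961), so the first above is n = 31, value 961.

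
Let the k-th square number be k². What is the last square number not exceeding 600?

Solve n² ≤ 600 for integer n.
n = 24 gives 576 ≤ 600, while n = 25 gives 625 > 600; so the answer is 576.

576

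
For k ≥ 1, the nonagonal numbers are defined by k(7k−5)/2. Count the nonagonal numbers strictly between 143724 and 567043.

The n-th nonagonal number is n(7n−5)/2.
Smallest index with value > 143724: n = 204 (giving 145146).
Largest index with value < 567043: n = 402 (giving 564609).
Indices 204 through 402: 199 terms.

199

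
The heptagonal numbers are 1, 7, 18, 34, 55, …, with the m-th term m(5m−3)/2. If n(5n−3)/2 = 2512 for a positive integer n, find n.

32

Set n(5n−3)/2 = 2512, giving 5n² − 3n − 5024 = 0.
The discriminant is 9 + 40·2512 = 100489, and √100489 = 317.
So n = (3 + 317) / 10 = 320/10 = 32.
Check: 32·(5·32 − 3)/2 = 2512. ✓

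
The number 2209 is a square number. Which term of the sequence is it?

47

We need n² = 2209, so n = √2209 = 47.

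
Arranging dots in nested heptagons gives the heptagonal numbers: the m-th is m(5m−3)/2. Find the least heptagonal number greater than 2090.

2205

Solve n(5n−3)/2 > 2090 for integer n.
The largest n with value ≤ 2090 is 29 (since 2059 ≤ 2090 < 2205), so the first above is n = 30, value 2205.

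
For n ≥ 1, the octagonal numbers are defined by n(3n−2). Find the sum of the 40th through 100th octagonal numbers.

944890

Σ i(3i−2) = 3Σi² − 2Σi over i = 40..100.
Σi = 5050 − 780 = 4270 and Σi² = 338350 − 20540 = 317810.
3·317810 − 2·4270 = 944890.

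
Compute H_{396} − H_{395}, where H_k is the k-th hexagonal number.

Consecutive hexagonal numbers differ by 4n − 3: here 4·396 − 3 = 1581.

1581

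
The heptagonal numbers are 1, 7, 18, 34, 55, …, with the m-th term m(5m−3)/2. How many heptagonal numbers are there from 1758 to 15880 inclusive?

The n-th heptagonal number is n(5n−3)/2.
Smallest index with value ≥ 1758: n = 27 (giving 1782).
Largest index with value ≤ 15880: n = 80 (giving 15880).
Indices 27 through 80: 54 terms.

54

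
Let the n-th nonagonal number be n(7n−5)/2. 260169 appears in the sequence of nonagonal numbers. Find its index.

Set n(7n−5)/2 = 260169, giving 7n² − 5n − 520338 = 0.
So n = (5 + 3817) / 14 = 3822/14 = 273.
Check: 273·(7·273 − 5)/2 = 260169. ✓

273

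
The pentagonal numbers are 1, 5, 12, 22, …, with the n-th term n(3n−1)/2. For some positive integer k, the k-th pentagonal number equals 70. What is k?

7

Set n(3n−1)/2 = 70, giving 3n² − n − 140 = 0.
The discriminant is 1 + 24·70 = 1681, and √1681 = 41.
So n = (1 + 41) / 6 = 42/6 = 7.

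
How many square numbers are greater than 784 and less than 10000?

The n-th square number is n².
Smallest index with value > 784: n = 29 (giving 841).
Largest index with value < 10000: n = 99 (giving 9801).
Indices 29 through 99: 71 terms.

71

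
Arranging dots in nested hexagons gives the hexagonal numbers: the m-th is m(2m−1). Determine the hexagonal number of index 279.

The 279th hexagonal number is n(2n−1) with n = 279.
279·(2·279 − 1) = 279·557 = 155403.

155403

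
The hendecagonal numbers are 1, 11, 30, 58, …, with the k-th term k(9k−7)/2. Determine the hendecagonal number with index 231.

The 231st hendecagonal number is n(9n−7)/2 with n = 231.
231·(9·231 − 7)/2 = 231·2072/2 = 231·1036 = 239316.

239316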